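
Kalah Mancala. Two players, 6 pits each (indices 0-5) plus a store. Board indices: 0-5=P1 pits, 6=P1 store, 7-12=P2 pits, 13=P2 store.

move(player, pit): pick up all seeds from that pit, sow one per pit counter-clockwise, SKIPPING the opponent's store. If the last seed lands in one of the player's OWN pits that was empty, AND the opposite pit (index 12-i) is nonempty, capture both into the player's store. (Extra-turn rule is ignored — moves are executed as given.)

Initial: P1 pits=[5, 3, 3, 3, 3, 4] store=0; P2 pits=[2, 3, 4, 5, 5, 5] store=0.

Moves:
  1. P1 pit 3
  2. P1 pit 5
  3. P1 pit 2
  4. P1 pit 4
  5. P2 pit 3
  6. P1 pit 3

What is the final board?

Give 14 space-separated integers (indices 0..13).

Answer: 6 4 1 0 0 1 13 1 0 6 0 6 6 1

Derivation:
Move 1: P1 pit3 -> P1=[5,3,3,0,4,5](1) P2=[2,3,4,5,5,5](0)
Move 2: P1 pit5 -> P1=[5,3,3,0,4,0](2) P2=[3,4,5,6,5,5](0)
Move 3: P1 pit2 -> P1=[5,3,0,1,5,0](6) P2=[0,4,5,6,5,5](0)
Move 4: P1 pit4 -> P1=[5,3,0,1,0,1](7) P2=[1,5,6,6,5,5](0)
Move 5: P2 pit3 -> P1=[6,4,1,1,0,1](7) P2=[1,5,6,0,6,6](1)
Move 6: P1 pit3 -> P1=[6,4,1,0,0,1](13) P2=[1,0,6,0,6,6](1)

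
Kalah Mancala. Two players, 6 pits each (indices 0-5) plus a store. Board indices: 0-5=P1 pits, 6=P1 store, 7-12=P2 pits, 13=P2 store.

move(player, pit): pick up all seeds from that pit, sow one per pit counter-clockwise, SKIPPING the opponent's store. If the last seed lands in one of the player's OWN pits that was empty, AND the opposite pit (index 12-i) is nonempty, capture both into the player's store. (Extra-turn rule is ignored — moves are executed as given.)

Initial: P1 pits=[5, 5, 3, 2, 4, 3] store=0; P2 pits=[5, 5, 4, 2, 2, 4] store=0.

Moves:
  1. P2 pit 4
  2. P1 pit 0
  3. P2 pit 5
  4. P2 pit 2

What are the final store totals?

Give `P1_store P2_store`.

Move 1: P2 pit4 -> P1=[5,5,3,2,4,3](0) P2=[5,5,4,2,0,5](1)
Move 2: P1 pit0 -> P1=[0,6,4,3,5,4](0) P2=[5,5,4,2,0,5](1)
Move 3: P2 pit5 -> P1=[1,7,5,4,5,4](0) P2=[5,5,4,2,0,0](2)
Move 4: P2 pit2 -> P1=[1,7,5,4,5,4](0) P2=[5,5,0,3,1,1](3)

Answer: 0 3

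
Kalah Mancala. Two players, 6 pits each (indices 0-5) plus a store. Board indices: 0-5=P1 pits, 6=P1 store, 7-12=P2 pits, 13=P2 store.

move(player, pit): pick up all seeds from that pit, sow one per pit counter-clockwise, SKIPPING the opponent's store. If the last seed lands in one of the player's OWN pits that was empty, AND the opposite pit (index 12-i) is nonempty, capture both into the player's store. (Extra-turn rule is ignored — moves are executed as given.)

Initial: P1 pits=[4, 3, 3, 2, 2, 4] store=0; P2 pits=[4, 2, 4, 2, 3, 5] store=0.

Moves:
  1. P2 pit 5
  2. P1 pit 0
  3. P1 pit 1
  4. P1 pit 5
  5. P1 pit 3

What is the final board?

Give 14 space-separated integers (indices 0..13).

Answer: 0 0 6 0 5 1 3 6 4 5 3 4 0 1

Derivation:
Move 1: P2 pit5 -> P1=[5,4,4,3,2,4](0) P2=[4,2,4,2,3,0](1)
Move 2: P1 pit0 -> P1=[0,5,5,4,3,5](0) P2=[4,2,4,2,3,0](1)
Move 3: P1 pit1 -> P1=[0,0,6,5,4,6](1) P2=[4,2,4,2,3,0](1)
Move 4: P1 pit5 -> P1=[0,0,6,5,4,0](2) P2=[5,3,5,3,4,0](1)
Move 5: P1 pit3 -> P1=[0,0,6,0,5,1](3) P2=[6,4,5,3,4,0](1)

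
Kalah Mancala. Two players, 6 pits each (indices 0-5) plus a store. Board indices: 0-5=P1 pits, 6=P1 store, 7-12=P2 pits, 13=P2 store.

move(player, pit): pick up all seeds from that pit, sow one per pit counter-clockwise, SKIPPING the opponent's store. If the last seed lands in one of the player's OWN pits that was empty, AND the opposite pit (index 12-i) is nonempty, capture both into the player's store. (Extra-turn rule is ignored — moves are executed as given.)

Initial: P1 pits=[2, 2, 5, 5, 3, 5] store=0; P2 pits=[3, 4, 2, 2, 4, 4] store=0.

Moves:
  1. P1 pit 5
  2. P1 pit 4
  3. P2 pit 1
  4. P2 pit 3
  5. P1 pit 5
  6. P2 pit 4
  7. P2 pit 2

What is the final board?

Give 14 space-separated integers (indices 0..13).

Answer: 4 3 6 6 0 0 3 5 0 0 1 1 8 4

Derivation:
Move 1: P1 pit5 -> P1=[2,2,5,5,3,0](1) P2=[4,5,3,3,4,4](0)
Move 2: P1 pit4 -> P1=[2,2,5,5,0,1](2) P2=[5,5,3,3,4,4](0)
Move 3: P2 pit1 -> P1=[2,2,5,5,0,1](2) P2=[5,0,4,4,5,5](1)
Move 4: P2 pit3 -> P1=[3,2,5,5,0,1](2) P2=[5,0,4,0,6,6](2)
Move 5: P1 pit5 -> P1=[3,2,5,5,0,0](3) P2=[5,0,4,0,6,6](2)
Move 6: P2 pit4 -> P1=[4,3,6,6,0,0](3) P2=[5,0,4,0,0,7](3)
Move 7: P2 pit2 -> P1=[4,3,6,6,0,0](3) P2=[5,0,0,1,1,8](4)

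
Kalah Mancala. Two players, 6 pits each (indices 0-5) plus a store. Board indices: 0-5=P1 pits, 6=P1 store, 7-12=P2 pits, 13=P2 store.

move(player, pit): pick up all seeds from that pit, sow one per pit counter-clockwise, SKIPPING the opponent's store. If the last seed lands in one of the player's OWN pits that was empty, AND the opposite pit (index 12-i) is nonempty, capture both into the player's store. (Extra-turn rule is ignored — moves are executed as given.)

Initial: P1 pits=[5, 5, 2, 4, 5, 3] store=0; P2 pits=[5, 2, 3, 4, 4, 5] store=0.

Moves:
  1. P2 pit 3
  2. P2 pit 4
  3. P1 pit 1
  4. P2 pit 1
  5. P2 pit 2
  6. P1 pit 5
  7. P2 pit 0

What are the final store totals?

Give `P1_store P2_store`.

Move 1: P2 pit3 -> P1=[6,5,2,4,5,3](0) P2=[5,2,3,0,5,6](1)
Move 2: P2 pit4 -> P1=[7,6,3,4,5,3](0) P2=[5,2,3,0,0,7](2)
Move 3: P1 pit1 -> P1=[7,0,4,5,6,4](1) P2=[6,2,3,0,0,7](2)
Move 4: P2 pit1 -> P1=[7,0,0,5,6,4](1) P2=[6,0,4,0,0,7](7)
Move 5: P2 pit2 -> P1=[7,0,0,5,6,4](1) P2=[6,0,0,1,1,8](8)
Move 6: P1 pit5 -> P1=[7,0,0,5,6,0](2) P2=[7,1,1,1,1,8](8)
Move 7: P2 pit0 -> P1=[8,0,0,5,6,0](2) P2=[0,2,2,2,2,9](9)

Answer: 2 9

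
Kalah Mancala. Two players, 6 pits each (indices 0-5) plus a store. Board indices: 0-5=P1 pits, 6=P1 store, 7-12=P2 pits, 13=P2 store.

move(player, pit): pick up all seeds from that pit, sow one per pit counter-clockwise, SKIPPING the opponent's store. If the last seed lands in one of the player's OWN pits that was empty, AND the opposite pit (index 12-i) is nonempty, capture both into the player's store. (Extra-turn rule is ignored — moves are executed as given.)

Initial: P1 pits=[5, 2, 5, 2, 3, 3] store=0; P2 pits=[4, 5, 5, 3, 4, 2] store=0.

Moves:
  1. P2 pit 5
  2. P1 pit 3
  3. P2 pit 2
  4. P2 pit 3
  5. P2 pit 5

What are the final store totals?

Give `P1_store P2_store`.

Move 1: P2 pit5 -> P1=[6,2,5,2,3,3](0) P2=[4,5,5,3,4,0](1)
Move 2: P1 pit3 -> P1=[6,2,5,0,4,4](0) P2=[4,5,5,3,4,0](1)
Move 3: P2 pit2 -> P1=[7,2,5,0,4,4](0) P2=[4,5,0,4,5,1](2)
Move 4: P2 pit3 -> P1=[8,2,5,0,4,4](0) P2=[4,5,0,0,6,2](3)
Move 5: P2 pit5 -> P1=[9,2,5,0,4,4](0) P2=[4,5,0,0,6,0](4)

Answer: 0 4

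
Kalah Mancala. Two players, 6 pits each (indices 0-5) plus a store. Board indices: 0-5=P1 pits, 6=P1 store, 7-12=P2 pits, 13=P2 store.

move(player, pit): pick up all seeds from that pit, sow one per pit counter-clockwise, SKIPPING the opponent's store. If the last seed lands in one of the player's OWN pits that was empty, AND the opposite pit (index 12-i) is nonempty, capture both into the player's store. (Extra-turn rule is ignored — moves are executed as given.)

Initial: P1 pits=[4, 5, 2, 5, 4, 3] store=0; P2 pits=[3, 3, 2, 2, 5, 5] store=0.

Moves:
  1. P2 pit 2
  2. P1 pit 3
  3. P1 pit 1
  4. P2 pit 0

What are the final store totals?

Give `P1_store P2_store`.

Answer: 2 0

Derivation:
Move 1: P2 pit2 -> P1=[4,5,2,5,4,3](0) P2=[3,3,0,3,6,5](0)
Move 2: P1 pit3 -> P1=[4,5,2,0,5,4](1) P2=[4,4,0,3,6,5](0)
Move 3: P1 pit1 -> P1=[4,0,3,1,6,5](2) P2=[4,4,0,3,6,5](0)
Move 4: P2 pit0 -> P1=[4,0,3,1,6,5](2) P2=[0,5,1,4,7,5](0)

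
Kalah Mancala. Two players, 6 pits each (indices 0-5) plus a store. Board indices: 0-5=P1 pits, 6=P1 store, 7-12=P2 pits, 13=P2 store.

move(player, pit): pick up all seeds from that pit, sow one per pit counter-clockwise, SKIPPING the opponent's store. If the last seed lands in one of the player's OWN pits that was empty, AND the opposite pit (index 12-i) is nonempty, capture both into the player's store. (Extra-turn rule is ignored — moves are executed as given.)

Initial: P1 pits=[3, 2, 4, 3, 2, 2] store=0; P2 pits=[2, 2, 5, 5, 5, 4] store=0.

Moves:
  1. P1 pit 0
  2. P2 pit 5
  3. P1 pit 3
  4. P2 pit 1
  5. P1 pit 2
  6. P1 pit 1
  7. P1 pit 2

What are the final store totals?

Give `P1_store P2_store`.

Answer: 2 1

Derivation:
Move 1: P1 pit0 -> P1=[0,3,5,4,2,2](0) P2=[2,2,5,5,5,4](0)
Move 2: P2 pit5 -> P1=[1,4,6,4,2,2](0) P2=[2,2,5,5,5,0](1)
Move 3: P1 pit3 -> P1=[1,4,6,0,3,3](1) P2=[3,2,5,5,5,0](1)
Move 4: P2 pit1 -> P1=[1,4,6,0,3,3](1) P2=[3,0,6,6,5,0](1)
Move 5: P1 pit2 -> P1=[1,4,0,1,4,4](2) P2=[4,1,6,6,5,0](1)
Move 6: P1 pit1 -> P1=[1,0,1,2,5,5](2) P2=[4,1,6,6,5,0](1)
Move 7: P1 pit2 -> P1=[1,0,0,3,5,5](2) P2=[4,1,6,6,5,0](1)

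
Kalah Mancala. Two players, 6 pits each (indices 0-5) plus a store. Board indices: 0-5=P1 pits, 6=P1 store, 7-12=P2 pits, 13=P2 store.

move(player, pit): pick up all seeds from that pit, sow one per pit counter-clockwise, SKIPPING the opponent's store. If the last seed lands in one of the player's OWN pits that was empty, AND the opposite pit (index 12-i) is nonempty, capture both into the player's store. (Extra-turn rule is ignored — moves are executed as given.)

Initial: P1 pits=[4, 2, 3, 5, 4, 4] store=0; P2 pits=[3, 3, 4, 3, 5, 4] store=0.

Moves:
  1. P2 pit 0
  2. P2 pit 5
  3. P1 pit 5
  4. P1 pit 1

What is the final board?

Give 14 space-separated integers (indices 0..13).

Move 1: P2 pit0 -> P1=[4,2,3,5,4,4](0) P2=[0,4,5,4,5,4](0)
Move 2: P2 pit5 -> P1=[5,3,4,5,4,4](0) P2=[0,4,5,4,5,0](1)
Move 3: P1 pit5 -> P1=[5,3,4,5,4,0](1) P2=[1,5,6,4,5,0](1)
Move 4: P1 pit1 -> P1=[5,0,5,6,5,0](1) P2=[1,5,6,4,5,0](1)

Answer: 5 0 5 6 5 0 1 1 5 6 4 5 0 1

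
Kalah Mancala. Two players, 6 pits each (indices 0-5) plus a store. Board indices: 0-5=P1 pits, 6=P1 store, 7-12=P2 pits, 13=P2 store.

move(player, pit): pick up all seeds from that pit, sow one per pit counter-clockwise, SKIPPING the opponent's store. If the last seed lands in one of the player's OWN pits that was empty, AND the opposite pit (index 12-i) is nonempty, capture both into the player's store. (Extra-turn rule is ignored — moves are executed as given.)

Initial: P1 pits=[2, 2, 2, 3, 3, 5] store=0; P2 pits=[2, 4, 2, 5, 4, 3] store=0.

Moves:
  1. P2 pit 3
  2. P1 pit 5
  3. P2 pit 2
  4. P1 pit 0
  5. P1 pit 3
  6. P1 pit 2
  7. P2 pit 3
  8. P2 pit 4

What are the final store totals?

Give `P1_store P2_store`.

Answer: 2 2

Derivation:
Move 1: P2 pit3 -> P1=[3,3,2,3,3,5](0) P2=[2,4,2,0,5,4](1)
Move 2: P1 pit5 -> P1=[3,3,2,3,3,0](1) P2=[3,5,3,1,5,4](1)
Move 3: P2 pit2 -> P1=[3,3,2,3,3,0](1) P2=[3,5,0,2,6,5](1)
Move 4: P1 pit0 -> P1=[0,4,3,4,3,0](1) P2=[3,5,0,2,6,5](1)
Move 5: P1 pit3 -> P1=[0,4,3,0,4,1](2) P2=[4,5,0,2,6,5](1)
Move 6: P1 pit2 -> P1=[0,4,0,1,5,2](2) P2=[4,5,0,2,6,5](1)
Move 7: P2 pit3 -> P1=[0,4,0,1,5,2](2) P2=[4,5,0,0,7,6](1)
Move 8: P2 pit4 -> P1=[1,5,1,2,6,2](2) P2=[4,5,0,0,0,7](2)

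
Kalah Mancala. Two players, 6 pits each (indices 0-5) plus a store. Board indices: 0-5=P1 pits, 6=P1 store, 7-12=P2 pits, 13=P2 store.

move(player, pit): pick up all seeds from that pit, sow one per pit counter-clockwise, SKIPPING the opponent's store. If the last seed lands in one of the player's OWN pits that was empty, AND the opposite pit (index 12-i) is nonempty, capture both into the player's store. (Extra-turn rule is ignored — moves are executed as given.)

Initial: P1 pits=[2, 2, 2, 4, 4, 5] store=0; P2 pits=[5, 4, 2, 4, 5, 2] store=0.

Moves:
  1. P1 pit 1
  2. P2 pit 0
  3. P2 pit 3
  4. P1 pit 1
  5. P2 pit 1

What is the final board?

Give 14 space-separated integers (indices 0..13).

Answer: 3 0 4 5 4 5 0 0 0 4 1 8 5 2

Derivation:
Move 1: P1 pit1 -> P1=[2,0,3,5,4,5](0) P2=[5,4,2,4,5,2](0)
Move 2: P2 pit0 -> P1=[2,0,3,5,4,5](0) P2=[0,5,3,5,6,3](0)
Move 3: P2 pit3 -> P1=[3,1,3,5,4,5](0) P2=[0,5,3,0,7,4](1)
Move 4: P1 pit1 -> P1=[3,0,4,5,4,5](0) P2=[0,5,3,0,7,4](1)
Move 5: P2 pit1 -> P1=[3,0,4,5,4,5](0) P2=[0,0,4,1,8,5](2)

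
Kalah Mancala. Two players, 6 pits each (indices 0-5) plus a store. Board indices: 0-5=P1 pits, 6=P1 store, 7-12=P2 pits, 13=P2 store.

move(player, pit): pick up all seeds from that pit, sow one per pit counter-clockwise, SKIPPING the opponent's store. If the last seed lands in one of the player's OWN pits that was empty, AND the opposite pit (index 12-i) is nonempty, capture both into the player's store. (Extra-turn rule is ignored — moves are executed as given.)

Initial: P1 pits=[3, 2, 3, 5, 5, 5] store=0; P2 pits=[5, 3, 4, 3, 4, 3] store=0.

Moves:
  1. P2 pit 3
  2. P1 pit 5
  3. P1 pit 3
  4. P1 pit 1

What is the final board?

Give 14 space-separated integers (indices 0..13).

Answer: 3 0 4 0 6 1 8 7 5 0 1 5 4 1

Derivation:
Move 1: P2 pit3 -> P1=[3,2,3,5,5,5](0) P2=[5,3,4,0,5,4](1)
Move 2: P1 pit5 -> P1=[3,2,3,5,5,0](1) P2=[6,4,5,1,5,4](1)
Move 3: P1 pit3 -> P1=[3,2,3,0,6,1](2) P2=[7,5,5,1,5,4](1)
Move 4: P1 pit1 -> P1=[3,0,4,0,6,1](8) P2=[7,5,0,1,5,4](1)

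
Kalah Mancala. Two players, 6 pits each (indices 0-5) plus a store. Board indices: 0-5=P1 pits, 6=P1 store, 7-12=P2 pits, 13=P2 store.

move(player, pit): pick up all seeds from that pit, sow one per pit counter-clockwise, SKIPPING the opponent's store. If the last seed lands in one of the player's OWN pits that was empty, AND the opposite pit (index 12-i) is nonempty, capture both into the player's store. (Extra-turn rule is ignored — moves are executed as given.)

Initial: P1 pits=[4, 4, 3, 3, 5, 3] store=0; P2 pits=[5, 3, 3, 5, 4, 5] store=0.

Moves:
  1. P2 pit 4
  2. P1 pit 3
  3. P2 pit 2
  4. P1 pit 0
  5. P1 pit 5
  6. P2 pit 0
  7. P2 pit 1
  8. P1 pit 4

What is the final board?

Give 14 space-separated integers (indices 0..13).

Move 1: P2 pit4 -> P1=[5,5,3,3,5,3](0) P2=[5,3,3,5,0,6](1)
Move 2: P1 pit3 -> P1=[5,5,3,0,6,4](1) P2=[5,3,3,5,0,6](1)
Move 3: P2 pit2 -> P1=[5,5,3,0,6,4](1) P2=[5,3,0,6,1,7](1)
Move 4: P1 pit0 -> P1=[0,6,4,1,7,5](1) P2=[5,3,0,6,1,7](1)
Move 5: P1 pit5 -> P1=[0,6,4,1,7,0](2) P2=[6,4,1,7,1,7](1)
Move 6: P2 pit0 -> P1=[0,6,4,1,7,0](2) P2=[0,5,2,8,2,8](2)
Move 7: P2 pit1 -> P1=[0,6,4,1,7,0](2) P2=[0,0,3,9,3,9](3)
Move 8: P1 pit4 -> P1=[0,6,4,1,0,1](3) P2=[1,1,4,10,4,9](3)

Answer: 0 6 4 1 0 1 3 1 1 4 10 4 9 3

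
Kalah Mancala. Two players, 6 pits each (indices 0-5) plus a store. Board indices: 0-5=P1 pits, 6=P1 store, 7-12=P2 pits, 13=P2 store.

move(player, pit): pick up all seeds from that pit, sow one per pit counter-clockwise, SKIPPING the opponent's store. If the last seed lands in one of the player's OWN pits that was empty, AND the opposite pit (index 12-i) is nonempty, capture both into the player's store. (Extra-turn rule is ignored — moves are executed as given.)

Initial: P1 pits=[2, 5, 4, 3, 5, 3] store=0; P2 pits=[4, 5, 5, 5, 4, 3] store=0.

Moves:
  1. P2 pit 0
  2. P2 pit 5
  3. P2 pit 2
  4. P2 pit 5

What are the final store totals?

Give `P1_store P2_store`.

Answer: 0 3

Derivation:
Move 1: P2 pit0 -> P1=[2,5,4,3,5,3](0) P2=[0,6,6,6,5,3](0)
Move 2: P2 pit5 -> P1=[3,6,4,3,5,3](0) P2=[0,6,6,6,5,0](1)
Move 3: P2 pit2 -> P1=[4,7,4,3,5,3](0) P2=[0,6,0,7,6,1](2)
Move 4: P2 pit5 -> P1=[4,7,4,3,5,3](0) P2=[0,6,0,7,6,0](3)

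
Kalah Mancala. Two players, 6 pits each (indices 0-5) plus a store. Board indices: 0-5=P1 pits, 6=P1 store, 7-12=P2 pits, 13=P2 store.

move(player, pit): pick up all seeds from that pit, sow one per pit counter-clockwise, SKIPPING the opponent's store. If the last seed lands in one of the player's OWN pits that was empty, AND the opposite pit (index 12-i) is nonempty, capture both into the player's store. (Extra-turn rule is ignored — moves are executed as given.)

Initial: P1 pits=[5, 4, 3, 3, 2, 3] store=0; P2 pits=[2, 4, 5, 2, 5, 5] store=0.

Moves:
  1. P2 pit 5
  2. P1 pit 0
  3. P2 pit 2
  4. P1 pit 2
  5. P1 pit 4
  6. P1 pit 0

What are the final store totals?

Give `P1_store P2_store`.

Answer: 3 2

Derivation:
Move 1: P2 pit5 -> P1=[6,5,4,4,2,3](0) P2=[2,4,5,2,5,0](1)
Move 2: P1 pit0 -> P1=[0,6,5,5,3,4](1) P2=[2,4,5,2,5,0](1)
Move 3: P2 pit2 -> P1=[1,6,5,5,3,4](1) P2=[2,4,0,3,6,1](2)
Move 4: P1 pit2 -> P1=[1,6,0,6,4,5](2) P2=[3,4,0,3,6,1](2)
Move 5: P1 pit4 -> P1=[1,6,0,6,0,6](3) P2=[4,5,0,3,6,1](2)
Move 6: P1 pit0 -> P1=[0,7,0,6,0,6](3) P2=[4,5,0,3,6,1](2)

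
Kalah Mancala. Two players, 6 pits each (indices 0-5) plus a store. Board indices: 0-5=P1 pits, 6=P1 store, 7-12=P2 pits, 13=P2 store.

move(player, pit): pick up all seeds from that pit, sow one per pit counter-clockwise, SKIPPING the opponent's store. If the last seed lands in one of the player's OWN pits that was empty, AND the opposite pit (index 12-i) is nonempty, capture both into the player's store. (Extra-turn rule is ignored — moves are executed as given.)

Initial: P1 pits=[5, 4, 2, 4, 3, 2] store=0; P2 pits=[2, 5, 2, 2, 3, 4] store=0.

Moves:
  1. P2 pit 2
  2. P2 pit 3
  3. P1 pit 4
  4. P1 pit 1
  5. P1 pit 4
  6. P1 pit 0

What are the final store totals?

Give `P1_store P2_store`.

Move 1: P2 pit2 -> P1=[5,4,2,4,3,2](0) P2=[2,5,0,3,4,4](0)
Move 2: P2 pit3 -> P1=[5,4,2,4,3,2](0) P2=[2,5,0,0,5,5](1)
Move 3: P1 pit4 -> P1=[5,4,2,4,0,3](1) P2=[3,5,0,0,5,5](1)
Move 4: P1 pit1 -> P1=[5,0,3,5,1,4](1) P2=[3,5,0,0,5,5](1)
Move 5: P1 pit4 -> P1=[5,0,3,5,0,5](1) P2=[3,5,0,0,5,5](1)
Move 6: P1 pit0 -> P1=[0,1,4,6,1,6](1) P2=[3,5,0,0,5,5](1)

Answer: 1 1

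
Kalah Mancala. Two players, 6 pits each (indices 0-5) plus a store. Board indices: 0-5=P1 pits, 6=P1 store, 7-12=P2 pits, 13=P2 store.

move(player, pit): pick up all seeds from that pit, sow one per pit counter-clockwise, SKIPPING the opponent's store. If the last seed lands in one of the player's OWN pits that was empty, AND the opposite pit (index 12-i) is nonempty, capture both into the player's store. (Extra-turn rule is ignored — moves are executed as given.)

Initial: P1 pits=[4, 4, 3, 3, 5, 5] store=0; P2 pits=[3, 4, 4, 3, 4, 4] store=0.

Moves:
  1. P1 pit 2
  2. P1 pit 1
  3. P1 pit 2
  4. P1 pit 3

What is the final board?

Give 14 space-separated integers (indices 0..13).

Answer: 4 0 0 0 8 8 1 4 5 5 3 4 4 0

Derivation:
Move 1: P1 pit2 -> P1=[4,4,0,4,6,6](0) P2=[3,4,4,3,4,4](0)
Move 2: P1 pit1 -> P1=[4,0,1,5,7,7](0) P2=[3,4,4,3,4,4](0)
Move 3: P1 pit2 -> P1=[4,0,0,6,7,7](0) P2=[3,4,4,3,4,4](0)
Move 4: P1 pit3 -> P1=[4,0,0,0,8,8](1) P2=[4,5,5,3,4,4](0)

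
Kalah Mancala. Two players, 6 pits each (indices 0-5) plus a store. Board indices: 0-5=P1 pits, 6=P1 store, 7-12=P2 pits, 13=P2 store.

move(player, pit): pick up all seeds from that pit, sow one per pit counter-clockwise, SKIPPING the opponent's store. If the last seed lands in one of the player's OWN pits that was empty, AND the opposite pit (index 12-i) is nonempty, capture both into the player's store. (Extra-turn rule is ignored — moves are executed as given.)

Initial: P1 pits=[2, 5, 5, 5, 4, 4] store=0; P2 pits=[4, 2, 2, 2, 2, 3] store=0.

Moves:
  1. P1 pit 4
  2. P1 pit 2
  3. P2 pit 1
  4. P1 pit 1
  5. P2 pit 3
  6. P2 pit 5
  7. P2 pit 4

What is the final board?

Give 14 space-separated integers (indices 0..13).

Answer: 4 2 2 7 2 7 3 6 0 3 0 0 1 3

Derivation:
Move 1: P1 pit4 -> P1=[2,5,5,5,0,5](1) P2=[5,3,2,2,2,3](0)
Move 2: P1 pit2 -> P1=[2,5,0,6,1,6](2) P2=[6,3,2,2,2,3](0)
Move 3: P2 pit1 -> P1=[2,5,0,6,1,6](2) P2=[6,0,3,3,3,3](0)
Move 4: P1 pit1 -> P1=[2,0,1,7,2,7](3) P2=[6,0,3,3,3,3](0)
Move 5: P2 pit3 -> P1=[2,0,1,7,2,7](3) P2=[6,0,3,0,4,4](1)
Move 6: P2 pit5 -> P1=[3,1,2,7,2,7](3) P2=[6,0,3,0,4,0](2)
Move 7: P2 pit4 -> P1=[4,2,2,7,2,7](3) P2=[6,0,3,0,0,1](3)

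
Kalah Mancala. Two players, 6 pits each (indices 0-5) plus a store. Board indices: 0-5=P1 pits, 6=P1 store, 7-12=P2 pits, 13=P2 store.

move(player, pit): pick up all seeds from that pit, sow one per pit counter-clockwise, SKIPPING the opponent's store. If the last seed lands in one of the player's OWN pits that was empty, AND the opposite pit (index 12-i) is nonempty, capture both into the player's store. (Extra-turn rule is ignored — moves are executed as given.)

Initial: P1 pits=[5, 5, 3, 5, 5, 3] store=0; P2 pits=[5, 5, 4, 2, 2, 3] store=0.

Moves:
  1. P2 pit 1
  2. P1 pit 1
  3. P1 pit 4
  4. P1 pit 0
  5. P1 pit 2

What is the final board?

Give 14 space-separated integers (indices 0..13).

Answer: 0 1 0 8 2 7 3 7 1 6 4 3 4 1

Derivation:
Move 1: P2 pit1 -> P1=[5,5,3,5,5,3](0) P2=[5,0,5,3,3,4](1)
Move 2: P1 pit1 -> P1=[5,0,4,6,6,4](1) P2=[5,0,5,3,3,4](1)
Move 3: P1 pit4 -> P1=[5,0,4,6,0,5](2) P2=[6,1,6,4,3,4](1)
Move 4: P1 pit0 -> P1=[0,1,5,7,1,6](2) P2=[6,1,6,4,3,4](1)
Move 5: P1 pit2 -> P1=[0,1,0,8,2,7](3) P2=[7,1,6,4,3,4](1)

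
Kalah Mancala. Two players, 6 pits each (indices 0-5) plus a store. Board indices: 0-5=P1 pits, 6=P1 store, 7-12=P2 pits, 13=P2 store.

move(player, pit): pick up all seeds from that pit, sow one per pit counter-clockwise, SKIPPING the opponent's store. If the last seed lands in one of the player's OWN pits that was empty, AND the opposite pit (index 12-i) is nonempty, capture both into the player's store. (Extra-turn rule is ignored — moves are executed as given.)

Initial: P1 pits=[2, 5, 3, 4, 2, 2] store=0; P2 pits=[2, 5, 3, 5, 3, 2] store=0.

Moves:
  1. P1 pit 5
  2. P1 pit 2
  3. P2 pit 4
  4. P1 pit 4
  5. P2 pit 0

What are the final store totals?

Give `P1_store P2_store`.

Move 1: P1 pit5 -> P1=[2,5,3,4,2,0](1) P2=[3,5,3,5,3,2](0)
Move 2: P1 pit2 -> P1=[2,5,0,5,3,0](5) P2=[0,5,3,5,3,2](0)
Move 3: P2 pit4 -> P1=[3,5,0,5,3,0](5) P2=[0,5,3,5,0,3](1)
Move 4: P1 pit4 -> P1=[3,5,0,5,0,1](6) P2=[1,5,3,5,0,3](1)
Move 5: P2 pit0 -> P1=[3,5,0,5,0,1](6) P2=[0,6,3,5,0,3](1)

Answer: 6 1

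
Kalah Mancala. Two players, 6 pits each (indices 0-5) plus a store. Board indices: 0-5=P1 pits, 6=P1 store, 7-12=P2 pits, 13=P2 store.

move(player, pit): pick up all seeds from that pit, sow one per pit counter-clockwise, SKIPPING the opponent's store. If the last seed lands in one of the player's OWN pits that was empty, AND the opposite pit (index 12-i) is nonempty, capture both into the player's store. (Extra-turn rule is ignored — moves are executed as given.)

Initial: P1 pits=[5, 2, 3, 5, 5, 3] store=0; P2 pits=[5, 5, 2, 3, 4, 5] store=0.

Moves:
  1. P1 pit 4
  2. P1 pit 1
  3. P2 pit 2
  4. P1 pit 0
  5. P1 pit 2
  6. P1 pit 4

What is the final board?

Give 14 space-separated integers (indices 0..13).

Answer: 0 1 0 8 0 7 3 7 6 0 4 5 6 0

Derivation:
Move 1: P1 pit4 -> P1=[5,2,3,5,0,4](1) P2=[6,6,3,3,4,5](0)
Move 2: P1 pit1 -> P1=[5,0,4,6,0,4](1) P2=[6,6,3,3,4,5](0)
Move 3: P2 pit2 -> P1=[5,0,4,6,0,4](1) P2=[6,6,0,4,5,6](0)
Move 4: P1 pit0 -> P1=[0,1,5,7,1,5](1) P2=[6,6,0,4,5,6](0)
Move 5: P1 pit2 -> P1=[0,1,0,8,2,6](2) P2=[7,6,0,4,5,6](0)
Move 6: P1 pit4 -> P1=[0,1,0,8,0,7](3) P2=[7,6,0,4,5,6](0)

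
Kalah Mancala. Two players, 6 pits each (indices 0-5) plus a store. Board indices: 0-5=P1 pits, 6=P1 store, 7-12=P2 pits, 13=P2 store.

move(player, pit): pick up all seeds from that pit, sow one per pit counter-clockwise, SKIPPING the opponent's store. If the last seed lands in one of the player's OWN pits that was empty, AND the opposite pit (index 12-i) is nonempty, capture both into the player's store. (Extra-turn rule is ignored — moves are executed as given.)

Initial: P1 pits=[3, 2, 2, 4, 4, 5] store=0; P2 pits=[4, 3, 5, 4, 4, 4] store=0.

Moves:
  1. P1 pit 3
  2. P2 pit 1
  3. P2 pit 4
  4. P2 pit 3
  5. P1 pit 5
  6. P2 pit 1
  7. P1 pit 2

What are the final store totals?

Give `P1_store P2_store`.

Move 1: P1 pit3 -> P1=[3,2,2,0,5,6](1) P2=[5,3,5,4,4,4](0)
Move 2: P2 pit1 -> P1=[3,2,2,0,5,6](1) P2=[5,0,6,5,5,4](0)
Move 3: P2 pit4 -> P1=[4,3,3,0,5,6](1) P2=[5,0,6,5,0,5](1)
Move 4: P2 pit3 -> P1=[5,4,3,0,5,6](1) P2=[5,0,6,0,1,6](2)
Move 5: P1 pit5 -> P1=[5,4,3,0,5,0](2) P2=[6,1,7,1,2,6](2)
Move 6: P2 pit1 -> P1=[5,4,3,0,5,0](2) P2=[6,0,8,1,2,6](2)
Move 7: P1 pit2 -> P1=[5,4,0,1,6,0](9) P2=[0,0,8,1,2,6](2)

Answer: 9 2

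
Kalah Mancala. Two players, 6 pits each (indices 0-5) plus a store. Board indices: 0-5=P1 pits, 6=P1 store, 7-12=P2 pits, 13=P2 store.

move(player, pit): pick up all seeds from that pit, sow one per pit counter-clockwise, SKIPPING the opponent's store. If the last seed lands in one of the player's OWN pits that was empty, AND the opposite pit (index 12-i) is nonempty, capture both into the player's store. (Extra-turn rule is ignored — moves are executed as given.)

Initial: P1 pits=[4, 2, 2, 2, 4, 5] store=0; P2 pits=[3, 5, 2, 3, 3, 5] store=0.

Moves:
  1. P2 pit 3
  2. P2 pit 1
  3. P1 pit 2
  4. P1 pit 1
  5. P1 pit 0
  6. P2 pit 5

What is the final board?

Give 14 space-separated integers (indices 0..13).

Answer: 1 2 3 6 7 6 0 3 0 3 1 5 0 3

Derivation:
Move 1: P2 pit3 -> P1=[4,2,2,2,4,5](0) P2=[3,5,2,0,4,6](1)
Move 2: P2 pit1 -> P1=[4,2,2,2,4,5](0) P2=[3,0,3,1,5,7](2)
Move 3: P1 pit2 -> P1=[4,2,0,3,5,5](0) P2=[3,0,3,1,5,7](2)
Move 4: P1 pit1 -> P1=[4,0,1,4,5,5](0) P2=[3,0,3,1,5,7](2)
Move 5: P1 pit0 -> P1=[0,1,2,5,6,5](0) P2=[3,0,3,1,5,7](2)
Move 6: P2 pit5 -> P1=[1,2,3,6,7,6](0) P2=[3,0,3,1,5,0](3)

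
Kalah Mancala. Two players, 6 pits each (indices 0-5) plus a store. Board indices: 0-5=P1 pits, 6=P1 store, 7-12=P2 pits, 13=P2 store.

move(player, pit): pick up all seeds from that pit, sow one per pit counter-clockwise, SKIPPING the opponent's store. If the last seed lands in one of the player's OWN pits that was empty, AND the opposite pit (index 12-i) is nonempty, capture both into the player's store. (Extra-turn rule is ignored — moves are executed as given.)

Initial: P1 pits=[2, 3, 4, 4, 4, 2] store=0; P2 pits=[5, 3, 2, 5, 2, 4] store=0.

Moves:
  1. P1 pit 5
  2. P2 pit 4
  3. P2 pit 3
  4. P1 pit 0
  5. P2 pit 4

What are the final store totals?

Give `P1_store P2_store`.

Answer: 1 2

Derivation:
Move 1: P1 pit5 -> P1=[2,3,4,4,4,0](1) P2=[6,3,2,5,2,4](0)
Move 2: P2 pit4 -> P1=[2,3,4,4,4,0](1) P2=[6,3,2,5,0,5](1)
Move 3: P2 pit3 -> P1=[3,4,4,4,4,0](1) P2=[6,3,2,0,1,6](2)
Move 4: P1 pit0 -> P1=[0,5,5,5,4,0](1) P2=[6,3,2,0,1,6](2)
Move 5: P2 pit4 -> P1=[0,5,5,5,4,0](1) P2=[6,3,2,0,0,7](2)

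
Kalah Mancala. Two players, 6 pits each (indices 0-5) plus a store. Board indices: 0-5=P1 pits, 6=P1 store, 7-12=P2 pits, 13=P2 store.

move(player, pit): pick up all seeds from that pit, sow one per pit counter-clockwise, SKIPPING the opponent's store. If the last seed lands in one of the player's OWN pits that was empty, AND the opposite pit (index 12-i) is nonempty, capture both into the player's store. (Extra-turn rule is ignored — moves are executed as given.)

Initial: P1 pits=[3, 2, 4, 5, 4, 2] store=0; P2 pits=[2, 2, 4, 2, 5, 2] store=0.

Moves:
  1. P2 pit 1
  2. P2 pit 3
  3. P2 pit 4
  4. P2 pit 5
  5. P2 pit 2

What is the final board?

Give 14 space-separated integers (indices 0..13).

Move 1: P2 pit1 -> P1=[3,2,4,5,4,2](0) P2=[2,0,5,3,5,2](0)
Move 2: P2 pit3 -> P1=[3,2,4,5,4,2](0) P2=[2,0,5,0,6,3](1)
Move 3: P2 pit4 -> P1=[4,3,5,6,4,2](0) P2=[2,0,5,0,0,4](2)
Move 4: P2 pit5 -> P1=[5,4,6,6,4,2](0) P2=[2,0,5,0,0,0](3)
Move 5: P2 pit2 -> P1=[6,4,6,6,4,2](0) P2=[2,0,0,1,1,1](4)

Answer: 6 4 6 6 4 2 0 2 0 0 1 1 1 4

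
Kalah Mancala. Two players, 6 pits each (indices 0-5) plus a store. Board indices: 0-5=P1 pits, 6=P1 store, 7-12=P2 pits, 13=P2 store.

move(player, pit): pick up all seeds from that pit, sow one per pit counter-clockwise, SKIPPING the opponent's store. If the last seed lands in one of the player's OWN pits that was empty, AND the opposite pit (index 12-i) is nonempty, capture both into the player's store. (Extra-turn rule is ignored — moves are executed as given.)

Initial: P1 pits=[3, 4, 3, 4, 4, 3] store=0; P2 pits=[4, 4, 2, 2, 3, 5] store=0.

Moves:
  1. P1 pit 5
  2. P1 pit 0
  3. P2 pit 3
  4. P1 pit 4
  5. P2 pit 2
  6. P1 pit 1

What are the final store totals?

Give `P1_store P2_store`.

Move 1: P1 pit5 -> P1=[3,4,3,4,4,0](1) P2=[5,5,2,2,3,5](0)
Move 2: P1 pit0 -> P1=[0,5,4,5,4,0](1) P2=[5,5,2,2,3,5](0)
Move 3: P2 pit3 -> P1=[0,5,4,5,4,0](1) P2=[5,5,2,0,4,6](0)
Move 4: P1 pit4 -> P1=[0,5,4,5,0,1](2) P2=[6,6,2,0,4,6](0)
Move 5: P2 pit2 -> P1=[0,5,4,5,0,1](2) P2=[6,6,0,1,5,6](0)
Move 6: P1 pit1 -> P1=[0,0,5,6,1,2](3) P2=[6,6,0,1,5,6](0)

Answer: 3 0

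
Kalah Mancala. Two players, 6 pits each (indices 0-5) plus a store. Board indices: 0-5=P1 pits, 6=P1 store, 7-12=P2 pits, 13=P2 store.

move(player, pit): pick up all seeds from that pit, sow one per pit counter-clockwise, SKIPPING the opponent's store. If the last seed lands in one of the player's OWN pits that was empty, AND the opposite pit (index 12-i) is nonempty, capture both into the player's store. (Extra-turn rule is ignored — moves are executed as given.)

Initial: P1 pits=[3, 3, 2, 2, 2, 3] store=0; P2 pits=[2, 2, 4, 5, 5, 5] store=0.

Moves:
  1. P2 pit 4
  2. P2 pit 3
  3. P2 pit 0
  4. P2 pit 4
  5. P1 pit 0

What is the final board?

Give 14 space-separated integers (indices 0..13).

Move 1: P2 pit4 -> P1=[4,4,3,2,2,3](0) P2=[2,2,4,5,0,6](1)
Move 2: P2 pit3 -> P1=[5,5,3,2,2,3](0) P2=[2,2,4,0,1,7](2)
Move 3: P2 pit0 -> P1=[5,5,3,2,2,3](0) P2=[0,3,5,0,1,7](2)
Move 4: P2 pit4 -> P1=[5,5,3,2,2,3](0) P2=[0,3,5,0,0,8](2)
Move 5: P1 pit0 -> P1=[0,6,4,3,3,4](0) P2=[0,3,5,0,0,8](2)

Answer: 0 6 4 3 3 4 0 0 3 5 0 0 8 2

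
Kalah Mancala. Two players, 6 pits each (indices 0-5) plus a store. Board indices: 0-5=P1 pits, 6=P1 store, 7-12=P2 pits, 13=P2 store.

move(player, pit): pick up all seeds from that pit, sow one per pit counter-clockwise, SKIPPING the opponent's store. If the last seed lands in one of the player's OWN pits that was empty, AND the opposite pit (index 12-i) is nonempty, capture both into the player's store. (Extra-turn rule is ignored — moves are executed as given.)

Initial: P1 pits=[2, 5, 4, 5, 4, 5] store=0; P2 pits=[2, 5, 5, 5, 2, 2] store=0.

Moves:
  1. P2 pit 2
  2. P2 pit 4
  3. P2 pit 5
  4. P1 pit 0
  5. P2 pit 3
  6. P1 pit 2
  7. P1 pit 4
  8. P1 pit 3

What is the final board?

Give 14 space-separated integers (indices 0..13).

Move 1: P2 pit2 -> P1=[3,5,4,5,4,5](0) P2=[2,5,0,6,3,3](1)
Move 2: P2 pit4 -> P1=[4,5,4,5,4,5](0) P2=[2,5,0,6,0,4](2)
Move 3: P2 pit5 -> P1=[5,6,5,5,4,5](0) P2=[2,5,0,6,0,0](3)
Move 4: P1 pit0 -> P1=[0,7,6,6,5,6](0) P2=[2,5,0,6,0,0](3)
Move 5: P2 pit3 -> P1=[1,8,7,6,5,6](0) P2=[2,5,0,0,1,1](4)
Move 6: P1 pit2 -> P1=[1,8,0,7,6,7](1) P2=[3,6,1,0,1,1](4)
Move 7: P1 pit4 -> P1=[1,8,0,7,0,8](2) P2=[4,7,2,1,1,1](4)
Move 8: P1 pit3 -> P1=[1,8,0,0,1,9](3) P2=[5,8,3,2,1,1](4)

Answer: 1 8 0 0 1 9 3 5 8 3 2 1 1 4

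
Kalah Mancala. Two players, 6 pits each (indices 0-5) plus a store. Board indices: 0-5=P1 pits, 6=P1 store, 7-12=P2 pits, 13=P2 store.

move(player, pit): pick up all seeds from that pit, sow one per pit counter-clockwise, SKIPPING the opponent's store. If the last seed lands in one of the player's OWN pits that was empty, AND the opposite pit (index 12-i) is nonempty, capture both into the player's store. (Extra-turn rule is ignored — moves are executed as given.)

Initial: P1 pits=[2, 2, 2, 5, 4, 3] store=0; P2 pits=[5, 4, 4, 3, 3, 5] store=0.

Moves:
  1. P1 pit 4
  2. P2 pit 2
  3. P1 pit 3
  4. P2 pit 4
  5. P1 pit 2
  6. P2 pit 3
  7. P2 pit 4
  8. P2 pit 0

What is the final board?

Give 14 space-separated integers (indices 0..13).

Answer: 5 3 0 1 2 5 2 0 7 1 1 1 10 4

Derivation:
Move 1: P1 pit4 -> P1=[2,2,2,5,0,4](1) P2=[6,5,4,3,3,5](0)
Move 2: P2 pit2 -> P1=[2,2,2,5,0,4](1) P2=[6,5,0,4,4,6](1)
Move 3: P1 pit3 -> P1=[2,2,2,0,1,5](2) P2=[7,6,0,4,4,6](1)
Move 4: P2 pit4 -> P1=[3,3,2,0,1,5](2) P2=[7,6,0,4,0,7](2)
Move 5: P1 pit2 -> P1=[3,3,0,1,2,5](2) P2=[7,6,0,4,0,7](2)
Move 6: P2 pit3 -> P1=[4,3,0,1,2,5](2) P2=[7,6,0,0,1,8](3)
Move 7: P2 pit4 -> P1=[4,3,0,1,2,5](2) P2=[7,6,0,0,0,9](3)
Move 8: P2 pit0 -> P1=[5,3,0,1,2,5](2) P2=[0,7,1,1,1,10](4)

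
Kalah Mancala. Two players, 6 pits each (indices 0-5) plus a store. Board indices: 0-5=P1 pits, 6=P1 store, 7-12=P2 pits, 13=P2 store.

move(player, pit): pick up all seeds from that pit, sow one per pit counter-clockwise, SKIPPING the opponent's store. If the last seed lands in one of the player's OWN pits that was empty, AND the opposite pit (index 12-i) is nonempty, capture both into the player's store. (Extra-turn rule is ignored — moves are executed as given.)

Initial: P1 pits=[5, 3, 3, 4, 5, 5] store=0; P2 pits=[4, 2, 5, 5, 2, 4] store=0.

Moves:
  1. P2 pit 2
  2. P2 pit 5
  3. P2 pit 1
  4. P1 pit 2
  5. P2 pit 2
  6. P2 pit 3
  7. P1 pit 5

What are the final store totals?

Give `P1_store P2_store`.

Answer: 2 3

Derivation:
Move 1: P2 pit2 -> P1=[6,3,3,4,5,5](0) P2=[4,2,0,6,3,5](1)
Move 2: P2 pit5 -> P1=[7,4,4,5,5,5](0) P2=[4,2,0,6,3,0](2)
Move 3: P2 pit1 -> P1=[7,4,4,5,5,5](0) P2=[4,0,1,7,3,0](2)
Move 4: P1 pit2 -> P1=[7,4,0,6,6,6](1) P2=[4,0,1,7,3,0](2)
Move 5: P2 pit2 -> P1=[7,4,0,6,6,6](1) P2=[4,0,0,8,3,0](2)
Move 6: P2 pit3 -> P1=[8,5,1,7,7,6](1) P2=[4,0,0,0,4,1](3)
Move 7: P1 pit5 -> P1=[8,5,1,7,7,0](2) P2=[5,1,1,1,5,1](3)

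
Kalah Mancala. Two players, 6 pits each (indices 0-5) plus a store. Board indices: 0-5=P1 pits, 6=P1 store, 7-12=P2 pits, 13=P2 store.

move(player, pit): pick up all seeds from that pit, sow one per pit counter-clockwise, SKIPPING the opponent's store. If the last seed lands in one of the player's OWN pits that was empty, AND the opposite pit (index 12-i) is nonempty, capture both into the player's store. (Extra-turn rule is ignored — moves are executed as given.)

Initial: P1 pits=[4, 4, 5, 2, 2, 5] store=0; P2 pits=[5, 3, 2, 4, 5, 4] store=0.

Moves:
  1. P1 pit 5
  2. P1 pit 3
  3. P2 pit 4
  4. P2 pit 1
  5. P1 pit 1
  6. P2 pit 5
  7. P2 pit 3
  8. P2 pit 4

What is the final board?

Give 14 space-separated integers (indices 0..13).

Move 1: P1 pit5 -> P1=[4,4,5,2,2,0](1) P2=[6,4,3,5,5,4](0)
Move 2: P1 pit3 -> P1=[4,4,5,0,3,0](8) P2=[0,4,3,5,5,4](0)
Move 3: P2 pit4 -> P1=[5,5,6,0,3,0](8) P2=[0,4,3,5,0,5](1)
Move 4: P2 pit1 -> P1=[5,5,6,0,3,0](8) P2=[0,0,4,6,1,6](1)
Move 5: P1 pit1 -> P1=[5,0,7,1,4,1](9) P2=[0,0,4,6,1,6](1)
Move 6: P2 pit5 -> P1=[6,1,8,2,5,1](9) P2=[0,0,4,6,1,0](2)
Move 7: P2 pit3 -> P1=[7,2,9,2,5,1](9) P2=[0,0,4,0,2,1](3)
Move 8: P2 pit4 -> P1=[7,2,9,2,5,1](9) P2=[0,0,4,0,0,2](4)

Answer: 7 2 9 2 5 1 9 0 0 4 0 0 2 4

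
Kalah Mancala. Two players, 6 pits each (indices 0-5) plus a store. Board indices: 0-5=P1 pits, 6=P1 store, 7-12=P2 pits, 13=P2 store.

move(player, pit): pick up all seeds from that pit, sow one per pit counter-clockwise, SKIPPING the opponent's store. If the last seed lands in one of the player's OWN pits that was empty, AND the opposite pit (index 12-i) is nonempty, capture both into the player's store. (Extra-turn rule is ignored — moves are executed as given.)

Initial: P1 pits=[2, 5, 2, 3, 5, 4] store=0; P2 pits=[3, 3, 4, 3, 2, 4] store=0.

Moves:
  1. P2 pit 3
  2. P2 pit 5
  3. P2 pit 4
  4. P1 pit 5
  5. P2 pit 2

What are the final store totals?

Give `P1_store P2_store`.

Answer: 1 4

Derivation:
Move 1: P2 pit3 -> P1=[2,5,2,3,5,4](0) P2=[3,3,4,0,3,5](1)
Move 2: P2 pit5 -> P1=[3,6,3,4,5,4](0) P2=[3,3,4,0,3,0](2)
Move 3: P2 pit4 -> P1=[4,6,3,4,5,4](0) P2=[3,3,4,0,0,1](3)
Move 4: P1 pit5 -> P1=[4,6,3,4,5,0](1) P2=[4,4,5,0,0,1](3)
Move 5: P2 pit2 -> P1=[5,6,3,4,5,0](1) P2=[4,4,0,1,1,2](4)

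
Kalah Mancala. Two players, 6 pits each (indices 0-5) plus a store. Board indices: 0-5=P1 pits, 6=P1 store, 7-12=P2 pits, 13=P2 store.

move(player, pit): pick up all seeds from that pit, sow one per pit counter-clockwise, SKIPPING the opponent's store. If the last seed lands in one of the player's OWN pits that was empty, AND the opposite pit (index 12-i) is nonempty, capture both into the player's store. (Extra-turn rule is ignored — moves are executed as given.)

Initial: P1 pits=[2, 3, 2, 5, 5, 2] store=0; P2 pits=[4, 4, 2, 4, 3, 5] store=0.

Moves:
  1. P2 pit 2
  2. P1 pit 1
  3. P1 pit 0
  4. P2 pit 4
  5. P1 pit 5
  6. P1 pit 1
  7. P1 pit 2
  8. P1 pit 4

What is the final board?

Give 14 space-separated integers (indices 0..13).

Answer: 1 0 0 8 0 2 3 7 5 1 6 1 6 1

Derivation:
Move 1: P2 pit2 -> P1=[2,3,2,5,5,2](0) P2=[4,4,0,5,4,5](0)
Move 2: P1 pit1 -> P1=[2,0,3,6,6,2](0) P2=[4,4,0,5,4,5](0)
Move 3: P1 pit0 -> P1=[0,1,4,6,6,2](0) P2=[4,4,0,5,4,5](0)
Move 4: P2 pit4 -> P1=[1,2,4,6,6,2](0) P2=[4,4,0,5,0,6](1)
Move 5: P1 pit5 -> P1=[1,2,4,6,6,0](1) P2=[5,4,0,5,0,6](1)
Move 6: P1 pit1 -> P1=[1,0,5,7,6,0](1) P2=[5,4,0,5,0,6](1)
Move 7: P1 pit2 -> P1=[1,0,0,8,7,1](2) P2=[6,4,0,5,0,6](1)
Move 8: P1 pit4 -> P1=[1,0,0,8,0,2](3) P2=[7,5,1,6,1,6](1)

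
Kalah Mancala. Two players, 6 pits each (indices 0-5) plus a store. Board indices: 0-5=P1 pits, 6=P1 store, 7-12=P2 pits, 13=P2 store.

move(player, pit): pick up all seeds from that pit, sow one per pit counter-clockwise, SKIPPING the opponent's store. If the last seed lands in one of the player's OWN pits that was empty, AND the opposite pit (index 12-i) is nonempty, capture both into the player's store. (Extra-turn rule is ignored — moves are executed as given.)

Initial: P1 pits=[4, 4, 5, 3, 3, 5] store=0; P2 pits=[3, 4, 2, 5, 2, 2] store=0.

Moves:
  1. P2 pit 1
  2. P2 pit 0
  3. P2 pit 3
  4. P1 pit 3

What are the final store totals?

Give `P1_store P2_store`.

Move 1: P2 pit1 -> P1=[4,4,5,3,3,5](0) P2=[3,0,3,6,3,3](0)
Move 2: P2 pit0 -> P1=[4,4,5,3,3,5](0) P2=[0,1,4,7,3,3](0)
Move 3: P2 pit3 -> P1=[5,5,6,4,3,5](0) P2=[0,1,4,0,4,4](1)
Move 4: P1 pit3 -> P1=[5,5,6,0,4,6](1) P2=[1,1,4,0,4,4](1)

Answer: 1 1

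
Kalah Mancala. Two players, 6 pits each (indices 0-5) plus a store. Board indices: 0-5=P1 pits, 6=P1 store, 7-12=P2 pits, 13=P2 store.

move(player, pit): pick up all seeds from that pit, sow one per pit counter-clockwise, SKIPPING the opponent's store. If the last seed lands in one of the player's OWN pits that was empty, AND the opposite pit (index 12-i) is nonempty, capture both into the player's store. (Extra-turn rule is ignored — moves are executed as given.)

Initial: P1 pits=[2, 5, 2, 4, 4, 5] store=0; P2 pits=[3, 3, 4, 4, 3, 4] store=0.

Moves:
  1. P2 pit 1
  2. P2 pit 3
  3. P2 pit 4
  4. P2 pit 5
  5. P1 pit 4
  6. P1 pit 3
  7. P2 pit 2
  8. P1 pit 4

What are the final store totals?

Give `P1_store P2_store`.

Answer: 2 4

Derivation:
Move 1: P2 pit1 -> P1=[2,5,2,4,4,5](0) P2=[3,0,5,5,4,4](0)
Move 2: P2 pit3 -> P1=[3,6,2,4,4,5](0) P2=[3,0,5,0,5,5](1)
Move 3: P2 pit4 -> P1=[4,7,3,4,4,5](0) P2=[3,0,5,0,0,6](2)
Move 4: P2 pit5 -> P1=[5,8,4,5,5,5](0) P2=[3,0,5,0,0,0](3)
Move 5: P1 pit4 -> P1=[5,8,4,5,0,6](1) P2=[4,1,6,0,0,0](3)
Move 6: P1 pit3 -> P1=[5,8,4,0,1,7](2) P2=[5,2,6,0,0,0](3)
Move 7: P2 pit2 -> P1=[6,9,4,0,1,7](2) P2=[5,2,0,1,1,1](4)
Move 8: P1 pit4 -> P1=[6,9,4,0,0,8](2) P2=[5,2,0,1,1,1](4)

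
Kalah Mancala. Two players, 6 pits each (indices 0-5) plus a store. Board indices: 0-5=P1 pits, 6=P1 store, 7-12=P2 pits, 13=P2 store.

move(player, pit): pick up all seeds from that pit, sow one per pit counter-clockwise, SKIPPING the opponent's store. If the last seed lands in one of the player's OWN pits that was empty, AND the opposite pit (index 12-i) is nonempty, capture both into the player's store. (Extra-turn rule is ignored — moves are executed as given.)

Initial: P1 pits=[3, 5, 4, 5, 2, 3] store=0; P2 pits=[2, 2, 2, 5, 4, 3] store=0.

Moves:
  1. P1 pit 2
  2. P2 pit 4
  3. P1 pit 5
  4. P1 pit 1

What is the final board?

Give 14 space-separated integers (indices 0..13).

Answer: 4 0 1 7 4 1 3 4 3 3 5 0 4 1

Derivation:
Move 1: P1 pit2 -> P1=[3,5,0,6,3,4](1) P2=[2,2,2,5,4,3](0)
Move 2: P2 pit4 -> P1=[4,6,0,6,3,4](1) P2=[2,2,2,5,0,4](1)
Move 3: P1 pit5 -> P1=[4,6,0,6,3,0](2) P2=[3,3,3,5,0,4](1)
Move 4: P1 pit1 -> P1=[4,0,1,7,4,1](3) P2=[4,3,3,5,0,4](1)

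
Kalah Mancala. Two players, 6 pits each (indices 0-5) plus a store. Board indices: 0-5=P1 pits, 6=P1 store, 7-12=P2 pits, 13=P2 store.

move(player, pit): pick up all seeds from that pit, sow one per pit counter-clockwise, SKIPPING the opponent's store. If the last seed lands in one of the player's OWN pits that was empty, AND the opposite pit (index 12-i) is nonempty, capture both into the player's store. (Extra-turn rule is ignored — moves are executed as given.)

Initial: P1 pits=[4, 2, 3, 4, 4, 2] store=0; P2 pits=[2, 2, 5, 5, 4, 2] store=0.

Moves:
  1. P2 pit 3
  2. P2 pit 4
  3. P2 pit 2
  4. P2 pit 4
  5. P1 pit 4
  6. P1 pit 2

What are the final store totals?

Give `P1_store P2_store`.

Move 1: P2 pit3 -> P1=[5,3,3,4,4,2](0) P2=[2,2,5,0,5,3](1)
Move 2: P2 pit4 -> P1=[6,4,4,4,4,2](0) P2=[2,2,5,0,0,4](2)
Move 3: P2 pit2 -> P1=[7,4,4,4,4,2](0) P2=[2,2,0,1,1,5](3)
Move 4: P2 pit4 -> P1=[7,4,4,4,4,2](0) P2=[2,2,0,1,0,6](3)
Move 5: P1 pit4 -> P1=[7,4,4,4,0,3](1) P2=[3,3,0,1,0,6](3)
Move 6: P1 pit2 -> P1=[7,4,0,5,1,4](2) P2=[3,3,0,1,0,6](3)

Answer: 2 3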